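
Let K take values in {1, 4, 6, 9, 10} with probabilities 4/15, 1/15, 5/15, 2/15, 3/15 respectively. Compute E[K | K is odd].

11/3

P(K is odd) = 2/5.
Σ over the event: 1·4/15 + 9·2/15 = 22/15.
E[K | K is odd] = (22/15) / (2/5) = 11/3.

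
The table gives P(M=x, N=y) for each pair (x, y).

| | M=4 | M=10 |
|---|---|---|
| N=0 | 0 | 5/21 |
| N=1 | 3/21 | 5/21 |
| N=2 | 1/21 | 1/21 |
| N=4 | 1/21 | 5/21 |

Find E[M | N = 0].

10

P(N = 0) = 5/21.
Σ M·P over the event = 10·(5/21) = 50/21.
E[M | N = 0] = (50/21) / (5/21) = 10.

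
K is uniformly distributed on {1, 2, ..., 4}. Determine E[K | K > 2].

7/2

Given K > 2, K is equally likely to be any of {3, 4}.
E[K | K > 2] = (3 + 4) / 2 = 7/2.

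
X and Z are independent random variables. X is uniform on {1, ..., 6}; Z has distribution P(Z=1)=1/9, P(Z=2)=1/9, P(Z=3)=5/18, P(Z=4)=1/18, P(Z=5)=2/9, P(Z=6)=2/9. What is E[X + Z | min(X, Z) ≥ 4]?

P(min(X, Z) ≥ 4) = 1/4.
Summing (X+Z)·P(x,y) over outcomes with min(X, Z) ≥ 4 gives 31/12.
E[X + Z | min(X, Z) ≥ 4] = (31/12) / (1/4) = 31/3.

31/3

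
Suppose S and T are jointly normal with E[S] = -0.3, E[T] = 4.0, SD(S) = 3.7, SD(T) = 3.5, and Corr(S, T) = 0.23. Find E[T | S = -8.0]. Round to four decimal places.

The regression of T on S has slope ρ·σ_T/σ_S and passes through (μ_S, μ_T).
E[T | S=-8.0] = 4.0 + (0.23)·(3.5/3.7)·(-8.0 − (-0.3)) = 4.0 + (0.21757)·(-7.7) = 2.3247.

2.3247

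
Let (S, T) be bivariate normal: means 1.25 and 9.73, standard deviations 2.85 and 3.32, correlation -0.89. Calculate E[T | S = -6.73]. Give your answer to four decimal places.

E[T | S=x] = μ_T + ρ(σ_T/σ_S)(x − μ_S) for jointly normal variables.
E[T | S=-6.73] = 9.73 + (-0.89)·(3.32/2.85)·(-6.73 − (1.25)) = 9.73 + (-1.03677)·(-7.98) = 18.0034.

18.0034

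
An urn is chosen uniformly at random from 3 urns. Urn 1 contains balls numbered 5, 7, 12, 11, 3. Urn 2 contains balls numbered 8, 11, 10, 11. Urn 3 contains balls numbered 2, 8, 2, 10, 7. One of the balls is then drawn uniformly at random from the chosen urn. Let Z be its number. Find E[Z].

39/5

E[Z | urn 1] = (5+7+12+11+3)/5 = 38/5.
E[Z | urn 2] = (8+11+10+11)/4 = 10.
E[Z | urn 3] = (2+8+2+10+7)/5 = 29/5.
By the law of total expectation,
E[Z] = (1/3)·(38/5) + (1/3)·(10) + (1/3)·(29/5) = 39/5.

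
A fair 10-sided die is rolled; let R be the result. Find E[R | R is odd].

5

Given R is odd, R is equally likely to be any of {1, 3, 5, 7, 9}.
E[R | R is odd] = (1 + 3 + 5 + 7 + 9) / 5 = 5.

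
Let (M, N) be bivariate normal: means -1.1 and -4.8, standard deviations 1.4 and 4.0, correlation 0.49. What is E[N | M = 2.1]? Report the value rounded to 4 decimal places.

-0.3200

E[N | M=x] = μ_N + ρ(σ_N/σ_M)(x − μ_M) for jointly normal variables.
E[N | M=2.1] = -4.8 + (0.49)·(4.0/1.4)·(2.1 − (-1.1)) = -4.8 + (1.4)·(3.2) = -0.3200.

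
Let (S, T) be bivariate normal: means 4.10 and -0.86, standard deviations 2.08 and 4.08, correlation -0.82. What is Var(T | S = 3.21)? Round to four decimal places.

The conditional variance in a bivariate normal is σ_T²(1 − ρ²), independent of x.
Var(T | S=3.21) = (4.08)²·(1 − (-0.82)²) = 16.6464·0.3276 = 5.4534.

5.4534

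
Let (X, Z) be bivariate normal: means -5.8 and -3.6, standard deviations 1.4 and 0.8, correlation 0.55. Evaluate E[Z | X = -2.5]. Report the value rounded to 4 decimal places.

-2.5629

For a bivariate normal, E[Z | X=x] = μ_Z + ρ·(σ_Z/σ_X)·(x − μ_X).
E[Z | X=-2.5] = -3.6 + (0.55)·(0.8/1.4)·(-2.5 − (-5.8)) = -3.6 + (0.314286)·(3.3) = -2.5629.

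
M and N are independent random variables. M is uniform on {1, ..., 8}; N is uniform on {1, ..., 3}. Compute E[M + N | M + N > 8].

Outcomes with M + N > 8: (6,3), (7,2), (7,3), (8,1), (8,2), (8,3), each with probability 1/24.
E[M + N | M + N > 8] = (9 + 9 + 10 + 9 + 10 + 11) / 6 = 29/3.

29/3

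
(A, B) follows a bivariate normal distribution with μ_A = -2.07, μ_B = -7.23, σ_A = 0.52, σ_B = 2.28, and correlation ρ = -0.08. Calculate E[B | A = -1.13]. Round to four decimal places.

For a bivariate normal, E[B | A=x] = μ_B + ρ·(σ_B/σ_A)·(x − μ_A).
E[B | A=-1.13] = -7.23 + (-0.08)·(2.28/0.52)·(-1.13 − (-2.07)) = -7.23 + (-0.35077)·(0.94) = -7.5597.

-7.5597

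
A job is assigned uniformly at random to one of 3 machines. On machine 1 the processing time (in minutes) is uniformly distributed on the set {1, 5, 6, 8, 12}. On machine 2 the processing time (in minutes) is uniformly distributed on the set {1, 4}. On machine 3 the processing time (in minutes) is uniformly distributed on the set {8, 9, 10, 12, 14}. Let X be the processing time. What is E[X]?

13/2

E[X | machine 1] = (1+5+6+8+12)/5 = 32/5.
E[X | machine 2] = (1+4)/2 = 5/2.
E[X | machine 3] = (8+9+10+12+14)/5 = 53/5.
By the law of total expectation,
E[X] = (1/3)·(32/5) + (1/3)·(5/2) + (1/3)·(53/5) = 13/2.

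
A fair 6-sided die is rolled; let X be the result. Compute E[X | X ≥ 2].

4

Given X ≥ 2, X is equally likely to be any of {2, 3, 4, 5, 6}.
E[X | X ≥ 2] = (2 + 3 + 4 + 5 + 6) / 5 = 4.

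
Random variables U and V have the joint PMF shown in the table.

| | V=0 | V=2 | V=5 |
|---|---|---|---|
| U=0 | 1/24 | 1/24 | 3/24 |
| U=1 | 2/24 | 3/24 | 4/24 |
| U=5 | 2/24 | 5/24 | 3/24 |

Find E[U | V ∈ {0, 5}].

P(V ∈ {0, 5}) = 5/8.
Σ U·P over the event = 0·(1/24) + 0·(3/24) + 1·(2/24) + 1·(4/24) + 5·(2/24) + 5·(3/24) = 31/24.
E[U | V ∈ {0, 5}] = (31/24) / (5/8) = 31/15.

31/15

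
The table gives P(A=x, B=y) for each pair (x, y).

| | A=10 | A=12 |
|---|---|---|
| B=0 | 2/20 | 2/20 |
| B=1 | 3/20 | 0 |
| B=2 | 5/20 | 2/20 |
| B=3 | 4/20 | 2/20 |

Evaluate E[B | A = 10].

25/14

P(A = 10) = 7/10.
Σ B·P over the event = 0·(2/20) + 1·(3/20) + 2·(5/20) + 3·(4/20) = 5/4.
E[B | A = 10] = (5/4) / (7/10) = 25/14.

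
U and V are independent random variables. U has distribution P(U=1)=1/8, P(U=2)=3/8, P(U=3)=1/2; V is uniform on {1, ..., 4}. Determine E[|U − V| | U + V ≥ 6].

P(U + V ≥ 6) = 11/32.
Summing |U−V|·P(x,y) over outcomes with U + V ≥ 6 gives 5/16.
E[|U − V| | U + V ≥ 6] = (5/16) / (11/32) = 10/11.

10/11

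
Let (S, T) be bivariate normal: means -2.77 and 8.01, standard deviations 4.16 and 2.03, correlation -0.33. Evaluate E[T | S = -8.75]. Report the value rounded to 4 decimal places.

For a bivariate normal, E[T | S=x] = μ_T + ρ·(σ_T/σ_S)·(x − μ_S).
E[T | S=-8.75] = 8.01 + (-0.33)·(2.03/4.16)·(-8.75 − (-2.77)) = 8.01 + (-0.16103)·(-5.98) = 8.9730.

8.9730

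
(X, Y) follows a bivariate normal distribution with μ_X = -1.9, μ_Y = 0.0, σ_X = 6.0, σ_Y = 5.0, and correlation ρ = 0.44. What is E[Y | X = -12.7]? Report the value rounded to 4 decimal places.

For a bivariate normal, E[Y | X=x] = μ_Y + ρ·(σ_Y/σ_X)·(x − μ_X).
E[Y | X=-12.7] = 0.0 + (0.44)·(5.0/6.0)·(-12.7 − (-1.9)) = 0.0 + (0.36667)·(-10.8) = -3.9600.

-3.9600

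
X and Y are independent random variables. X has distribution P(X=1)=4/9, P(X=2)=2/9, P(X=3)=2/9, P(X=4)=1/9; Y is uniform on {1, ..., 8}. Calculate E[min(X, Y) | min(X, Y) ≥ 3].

P(min(X, Y) ≥ 3) = 1/4.
Summing min(X,Y)·P(x,y) over outcomes with min(X, Y) ≥ 3 gives 59/72.
E[min(X, Y) | min(X, Y) ≥ 3] = (59/72) / (1/4) = 59/18.

59/18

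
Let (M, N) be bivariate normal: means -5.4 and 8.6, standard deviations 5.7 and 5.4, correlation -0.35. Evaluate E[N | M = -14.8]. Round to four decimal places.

11.7168

For a bivariate normal, E[N | M=x] = μ_N + ρ·(σ_N/σ_M)·(x − μ_M).
E[N | M=-14.8] = 8.6 + (-0.35)·(5.4/5.7)·(-14.8 − (-5.4)) = 8.6 + (-0.331579)·(-9.4) = 11.7168.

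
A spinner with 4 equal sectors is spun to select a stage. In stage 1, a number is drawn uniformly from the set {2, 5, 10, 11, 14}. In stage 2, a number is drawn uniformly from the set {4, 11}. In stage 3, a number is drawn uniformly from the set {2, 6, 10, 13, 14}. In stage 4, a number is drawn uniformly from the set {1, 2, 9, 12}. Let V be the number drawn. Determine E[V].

309/40

E[V | stage 1] = (2+5+10+11+14)/5 = 42/5.
E[V | stage 2] = (4+11)/2 = 15/2.
E[V | stage 3] = (2+6+10+13+14)/5 = 9.
E[V | stage 4] = (1+2+9+12)/4 = 6.
E[V] = (1/4)·(42/5) + (1/4)·(15/2) + (1/4)·(9) + (1/4)·(6) = 309/40.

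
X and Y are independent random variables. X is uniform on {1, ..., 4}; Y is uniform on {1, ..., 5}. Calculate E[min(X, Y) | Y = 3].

Outcomes with Y = 3: (1,3), (2,3), (3,3), (4,3), each with probability 1/20.
E[min(X, Y) | Y = 3] = (1 + 2 + 3 + 3) / 4 = 9/4.

9/4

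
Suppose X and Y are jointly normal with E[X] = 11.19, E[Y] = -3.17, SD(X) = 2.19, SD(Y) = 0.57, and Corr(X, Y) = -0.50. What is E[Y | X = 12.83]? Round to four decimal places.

For a bivariate normal, E[Y | X=x] = μ_Y + ρ·(σ_Y/σ_X)·(x − μ_X).
E[Y | X=12.83] = -3.17 + (-0.50)·(0.57/2.19)·(12.83 − (11.19)) = -3.17 + (-0.13014)·(1.64) = -3.3834.

-3.3834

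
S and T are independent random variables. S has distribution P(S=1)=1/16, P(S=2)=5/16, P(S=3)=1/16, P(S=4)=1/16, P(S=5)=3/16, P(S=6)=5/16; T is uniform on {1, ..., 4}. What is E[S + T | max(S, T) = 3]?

P(max(S, T) = 3) = 9/64.
Summing (S+T)·P(x,y) over outcomes with max(S, T) = 3 gives 11/16.
E[S + T | max(S, T) = 3] = (11/16) / (9/64) = 44/9.

44/9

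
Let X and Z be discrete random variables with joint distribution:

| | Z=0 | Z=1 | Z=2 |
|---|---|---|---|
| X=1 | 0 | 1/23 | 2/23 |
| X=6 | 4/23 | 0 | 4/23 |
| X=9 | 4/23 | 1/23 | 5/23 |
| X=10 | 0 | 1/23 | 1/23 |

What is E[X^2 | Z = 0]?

P(Z = 0) = 8/23.
Σ X^2·P over the event = 36·(4/23) + 81·(4/23) = 468/23.
E[X^2 | Z = 0] = (468/23) / (8/23) = 117/2.

117/2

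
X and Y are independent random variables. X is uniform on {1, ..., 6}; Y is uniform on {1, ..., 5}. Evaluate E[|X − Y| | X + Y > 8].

P(X + Y > 8) = 1/5.
Summing |X−Y|·P(x,y) over outcomes with X + Y > 8 gives 4/15.
E[|X − Y| | X + Y > 8] = (4/15) / (1/5) = 4/3.

4/3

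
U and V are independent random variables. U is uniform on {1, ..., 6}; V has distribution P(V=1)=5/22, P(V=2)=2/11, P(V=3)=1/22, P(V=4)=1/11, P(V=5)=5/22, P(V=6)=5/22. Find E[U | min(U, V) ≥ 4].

5

P(min(U, V) ≥ 4) = 3/11.
Summing U·P(x,y) over outcomes with min(U, V) ≥ 4 gives 15/11.
E[U | min(U, V) ≥ 4] = (15/11) / (3/11) = 5.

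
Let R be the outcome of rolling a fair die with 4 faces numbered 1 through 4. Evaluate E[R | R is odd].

2

Given R is odd, R is equally likely to be any of {1, 3}.
E[R | R is odd] = (1 + 3) / 2 = 2.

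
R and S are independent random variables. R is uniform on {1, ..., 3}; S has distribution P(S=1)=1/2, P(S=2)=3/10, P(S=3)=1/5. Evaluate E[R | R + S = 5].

13/5

P(R + S = 5) = 1/6.
Summing R·P(x,y) over outcomes with R + S = 5 gives 13/30.
E[R | R + S = 5] = (13/30) / (1/6) = 13/5.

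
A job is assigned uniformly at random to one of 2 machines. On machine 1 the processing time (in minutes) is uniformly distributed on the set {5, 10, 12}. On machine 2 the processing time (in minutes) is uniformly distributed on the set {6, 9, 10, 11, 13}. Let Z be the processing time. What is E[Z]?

E[Z | machine 1] = (5+10+12)/3 = 9.
E[Z | machine 2] = (6+9+10+11+13)/5 = 49/5.
E[Z] = (1/2)·(9) + (1/2)·(49/5) = 47/5.

47/5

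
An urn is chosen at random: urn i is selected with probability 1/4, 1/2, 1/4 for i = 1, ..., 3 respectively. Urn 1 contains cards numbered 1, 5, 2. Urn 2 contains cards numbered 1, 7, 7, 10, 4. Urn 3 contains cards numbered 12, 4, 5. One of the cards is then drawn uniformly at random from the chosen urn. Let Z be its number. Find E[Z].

319/60

E[Z | urn 1] = (1+5+2)/3 = 8/3.
E[Z | urn 2] = (1+7+7+10+4)/5 = 29/5.
E[Z | urn 3] = (12+4+5)/3 = 7.
By the law of total expectation,
E[Z] = (1/4)·(8/3) + (1/2)·(29/5) + (1/4)·(7) = 319/60.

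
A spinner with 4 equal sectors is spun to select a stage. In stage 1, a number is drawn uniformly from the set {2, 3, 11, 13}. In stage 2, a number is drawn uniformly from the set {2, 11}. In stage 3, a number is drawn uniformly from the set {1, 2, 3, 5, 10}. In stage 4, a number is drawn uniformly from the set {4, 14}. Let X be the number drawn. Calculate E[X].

E[X | stage 1] = (2+3+11+13)/4 = 29/4.
E[X | stage 2] = (2+11)/2 = 13/2.
E[X | stage 3] = (1+2+3+5+10)/5 = 21/5.
E[X | stage 4] = (4+14)/2 = 9.
By the law of total expectation,
E[X] = (1/4)·(29/4) + (1/4)·(13/2) + (1/4)·(21/5) + (1/4)·(9) = 539/80.

539/80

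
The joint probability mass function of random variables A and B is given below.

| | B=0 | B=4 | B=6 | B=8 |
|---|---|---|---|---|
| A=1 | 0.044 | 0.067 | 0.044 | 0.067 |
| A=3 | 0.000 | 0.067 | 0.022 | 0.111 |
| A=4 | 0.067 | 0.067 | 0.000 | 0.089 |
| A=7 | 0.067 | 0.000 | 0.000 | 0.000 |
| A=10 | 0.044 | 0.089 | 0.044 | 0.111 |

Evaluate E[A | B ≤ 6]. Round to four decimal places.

P(B ≤ 6) = 0.622.
Summing A·P(A=x,B=y) over the conditioning event gives 3.197.
E[A | B ≤ 6] = (3.197) / (0.622) = 5.1399.

5.1399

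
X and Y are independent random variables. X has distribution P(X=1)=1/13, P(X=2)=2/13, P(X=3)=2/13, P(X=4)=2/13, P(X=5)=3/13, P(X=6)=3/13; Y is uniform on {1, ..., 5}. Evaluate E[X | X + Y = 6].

P(X + Y = 6) = 2/13.
Summing X·P(x,y) over outcomes with X + Y = 6 gives 34/65.
E[X | X + Y = 6] = (34/65) / (2/13) = 17/5.

17/5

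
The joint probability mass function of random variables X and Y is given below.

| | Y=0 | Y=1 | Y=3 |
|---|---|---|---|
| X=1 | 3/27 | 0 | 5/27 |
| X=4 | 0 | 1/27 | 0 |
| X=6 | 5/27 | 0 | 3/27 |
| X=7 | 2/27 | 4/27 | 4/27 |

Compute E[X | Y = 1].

32/5

P(Y = 1) = 5/27.
Summing X·P(X=x,Y=y) over the conditioning event gives 32/27.
E[X | Y = 1] = (32/27) / (5/27) = 32/5.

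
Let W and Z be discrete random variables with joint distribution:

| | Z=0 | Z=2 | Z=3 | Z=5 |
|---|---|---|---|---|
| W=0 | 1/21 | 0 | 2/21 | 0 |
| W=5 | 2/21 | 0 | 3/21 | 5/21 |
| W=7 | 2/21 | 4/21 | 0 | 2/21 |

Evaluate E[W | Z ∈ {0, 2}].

P(Z ∈ {0, 2}) = 3/7.
Σ W·P over the event = 0·(1/21) + 5·(2/21) + 7·(2/21) + 7·(4/21) = 52/21.
E[W | Z ∈ {0, 2}] = (52/21) / (3/7) = 52/9.

52/9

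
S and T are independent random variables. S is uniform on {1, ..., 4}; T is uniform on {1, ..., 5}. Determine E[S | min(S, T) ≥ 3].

P(min(S, T) ≥ 3) = 3/10.
Summing S·P(x,y) over outcomes with min(S, T) ≥ 3 gives 21/20.
E[S | min(S, T) ≥ 3] = (21/20) / (3/10) = 7/2.

7/2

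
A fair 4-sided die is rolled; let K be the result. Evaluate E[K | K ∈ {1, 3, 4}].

8/3

P(K ∈ {1, 3, 4}) = 3/4.
Σ over the event: 1·1/4 + 3·1/4 + 4·1/4 = 2.
E[K | K ∈ {1, 3, 4}] = (2) / (3/4) = 8/3.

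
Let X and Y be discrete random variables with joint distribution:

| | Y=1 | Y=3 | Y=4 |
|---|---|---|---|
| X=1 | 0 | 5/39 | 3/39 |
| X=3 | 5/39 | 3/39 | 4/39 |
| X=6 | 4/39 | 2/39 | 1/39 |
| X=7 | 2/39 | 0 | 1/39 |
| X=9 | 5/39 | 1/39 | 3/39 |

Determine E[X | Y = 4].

55/12

P(Y = 4) = 4/13.
Summing X·P(X=x,Y=y) over the conditioning event gives 55/39.
E[X | Y = 4] = (55/39) / (4/13) = 55/12.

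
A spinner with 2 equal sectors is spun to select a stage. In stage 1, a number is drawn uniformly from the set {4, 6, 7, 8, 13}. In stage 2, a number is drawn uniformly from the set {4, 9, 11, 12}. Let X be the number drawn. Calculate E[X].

83/10

E[X | stage 1] = (4+6+7+8+13)/5 = 38/5.
E[X | stage 2] = (4+9+11+12)/4 = 9.
E[X] = (1/2)·(38/5) + (1/2)·(9) = 83/10.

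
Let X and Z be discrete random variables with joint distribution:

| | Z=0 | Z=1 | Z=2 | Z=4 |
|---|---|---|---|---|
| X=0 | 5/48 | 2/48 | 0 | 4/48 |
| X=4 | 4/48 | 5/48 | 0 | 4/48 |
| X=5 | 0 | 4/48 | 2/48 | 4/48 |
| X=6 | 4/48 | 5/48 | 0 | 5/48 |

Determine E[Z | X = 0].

P(X = 0) = 11/48.
Σ Z·P over the event = 0·(5/48) + 1·(2/48) + 4·(4/48) = 3/8.
E[Z | X = 0] = (3/8) / (11/48) = 18/11.

18/11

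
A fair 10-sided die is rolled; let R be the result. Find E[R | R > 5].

Given R > 5, R is equally likely to be any of {6, 7, 8, 9, 10}.
E[R | R > 5] = (6 + 7 + 8 + 9 + 10) / 5 = 8.

8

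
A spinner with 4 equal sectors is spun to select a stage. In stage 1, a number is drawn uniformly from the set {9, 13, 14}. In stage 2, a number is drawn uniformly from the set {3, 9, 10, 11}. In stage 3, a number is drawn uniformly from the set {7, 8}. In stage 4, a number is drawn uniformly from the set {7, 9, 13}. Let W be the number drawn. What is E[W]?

449/48

E[W | stage 1] = (9+13+14)/3 = 12.
E[W | stage 2] = (3+9+10+11)/4 = 33/4.
E[W | stage 3] = (7+8)/2 = 15/2.
E[W | stage 4] = (7+9+13)/3 = 29/3.
E[W] = (1/4)·(12) + (1/4)·(33/4) + (1/4)·(15/2) + (1/4)·(29/3) = 449/48.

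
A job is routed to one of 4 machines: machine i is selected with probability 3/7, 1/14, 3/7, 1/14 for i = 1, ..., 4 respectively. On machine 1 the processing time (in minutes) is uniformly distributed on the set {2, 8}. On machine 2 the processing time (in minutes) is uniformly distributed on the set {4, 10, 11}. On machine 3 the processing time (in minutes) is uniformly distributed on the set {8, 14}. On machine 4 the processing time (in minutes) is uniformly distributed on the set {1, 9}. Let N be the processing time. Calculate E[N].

164/21

E[N | machine 1] = (2+8)/2 = 5.
E[N | machine 2] = (4+10+11)/3 = 25/3.
E[N | machine 3] = (8+14)/2 = 11.
E[N | machine 4] = (1+9)/2 = 5.
E[N] = (3/7)·(5) + (1/14)·(25/3) + (3/7)·(11) + (1/14)·(5) = 164/21.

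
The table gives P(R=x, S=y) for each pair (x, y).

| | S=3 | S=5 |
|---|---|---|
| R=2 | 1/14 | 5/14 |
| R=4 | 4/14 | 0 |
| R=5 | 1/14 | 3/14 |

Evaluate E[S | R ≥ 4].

P(R ≥ 4) = 4/7.
Σ S·P over the event = 3·(4/14) + 3·(1/14) + 5·(3/14) = 15/7.
E[S | R ≥ 4] = (15/7) / (4/7) = 15/4.

15/4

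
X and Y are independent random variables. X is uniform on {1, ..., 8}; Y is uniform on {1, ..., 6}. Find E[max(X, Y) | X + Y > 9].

P(X + Y > 9) = 5/16.
Summing max(X,Y)·P(x,y) over outcomes with X + Y > 9 gives 103/48.
E[max(X, Y) | X + Y > 9] = (103/48) / (5/16) = 103/15.

103/15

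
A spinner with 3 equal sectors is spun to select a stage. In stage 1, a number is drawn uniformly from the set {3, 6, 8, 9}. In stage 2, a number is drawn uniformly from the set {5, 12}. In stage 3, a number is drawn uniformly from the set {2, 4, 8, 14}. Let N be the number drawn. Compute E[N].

22/3

E[N | stage 1] = (3+6+8+9)/4 = 13/2.
E[N | stage 2] = (5+12)/2 = 17/2.
E[N | stage 3] = (2+4+8+14)/4 = 7.
By the law of total expectation,
E[N] = (1/3)·(13/2) + (1/3)·(17/2) + (1/3)·(7) = 22/3.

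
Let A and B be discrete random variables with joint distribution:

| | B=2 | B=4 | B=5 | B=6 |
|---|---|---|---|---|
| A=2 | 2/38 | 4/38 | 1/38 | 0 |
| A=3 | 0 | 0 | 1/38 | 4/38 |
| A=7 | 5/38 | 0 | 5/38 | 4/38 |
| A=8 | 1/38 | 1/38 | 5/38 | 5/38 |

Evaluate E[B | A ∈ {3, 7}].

88/19

P(A ∈ {3, 7}) = 1/2.
Summing B·P(A=x,B=y) over the conditioning event gives 44/19.
E[B | A ∈ {3, 7}] = (44/19) / (1/2) = 88/19.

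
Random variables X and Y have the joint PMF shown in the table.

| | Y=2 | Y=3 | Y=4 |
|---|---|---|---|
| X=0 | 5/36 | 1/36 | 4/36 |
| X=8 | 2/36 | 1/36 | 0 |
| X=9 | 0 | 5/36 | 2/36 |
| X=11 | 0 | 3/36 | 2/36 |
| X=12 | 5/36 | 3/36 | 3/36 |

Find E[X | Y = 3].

122/13

P(Y = 3) = 13/36.
Σ X·P over the event = 0·(1/36) + 8·(1/36) + 9·(5/36) + 11·(3/36) + 12·(3/36) = 61/18.
E[X | Y = 3] = (61/18) / (13/36) = 122/13.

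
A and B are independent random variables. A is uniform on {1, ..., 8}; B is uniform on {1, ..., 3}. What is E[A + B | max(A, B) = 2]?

Outcomes with max(A, B) = 2: (1,2), (2,1), (2,2), each with probability 1/24.
E[A + B | max(A, B) = 2] = (3 + 3 + 4) / 3 = 10/3.

10/3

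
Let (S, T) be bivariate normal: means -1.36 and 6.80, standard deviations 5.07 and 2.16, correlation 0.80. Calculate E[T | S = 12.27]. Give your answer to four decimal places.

11.4455

E[T | S=x] = μ_T + ρ(σ_T/σ_S)(x − μ_S) for jointly normal variables.
E[T | S=12.27] = 6.80 + (0.80)·(2.16/5.07)·(12.27 − (-1.36)) = 6.80 + (0.34083)·(13.63) = 11.4455.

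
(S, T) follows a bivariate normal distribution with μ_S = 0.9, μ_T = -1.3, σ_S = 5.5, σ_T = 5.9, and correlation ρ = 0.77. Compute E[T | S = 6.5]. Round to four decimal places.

3.3256

E[T | S=x] = μ_T + ρ(σ_T/σ_S)(x − μ_S) for jointly normal variables.
E[T | S=6.5] = -1.3 + (0.77)·(5.9/5.5)·(6.5 − (0.9)) = -1.3 + (0.826)·(5.6) = 3.3256.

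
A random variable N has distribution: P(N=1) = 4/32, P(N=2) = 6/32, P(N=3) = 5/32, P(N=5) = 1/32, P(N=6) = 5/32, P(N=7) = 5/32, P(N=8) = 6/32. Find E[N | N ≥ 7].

P(N ≥ 7) = 11/32.
Σ over the event: 7·5/32 + 8·3/16 = 83/32.
E[N | N ≥ 7] = (83/32) / (11/32) = 83/11.

83/11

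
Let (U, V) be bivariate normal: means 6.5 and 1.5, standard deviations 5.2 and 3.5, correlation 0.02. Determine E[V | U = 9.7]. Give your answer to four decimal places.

1.5431

The regression of V on U has slope ρ·σ_V/σ_U and passes through (μ_U, μ_V).
E[V | U=9.7] = 1.5 + (0.02)·(3.5/5.2)·(9.7 − (6.5)) = 1.5 + (0.013462)·(3.2) = 1.5431.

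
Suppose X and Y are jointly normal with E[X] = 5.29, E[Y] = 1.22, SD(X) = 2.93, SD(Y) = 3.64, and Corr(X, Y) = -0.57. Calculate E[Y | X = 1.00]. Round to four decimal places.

4.2578

The regression of Y on X has slope ρ·σ_Y/σ_X and passes through (μ_X, μ_Y).
E[Y | X=1.00] = 1.22 + (-0.57)·(3.64/2.93)·(1.00 − (5.29)) = 1.22 + (-0.70812)·(-4.29) = 4.2578.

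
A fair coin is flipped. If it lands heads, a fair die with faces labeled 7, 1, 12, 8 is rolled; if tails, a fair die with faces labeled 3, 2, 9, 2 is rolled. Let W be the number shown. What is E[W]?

11/2

E[W | heads] = (7+1+12+8)/4 = 7.
E[W | tails] = (3+2+9+2)/4 = 4.
E[W] = (1/2)·(7) + (1/2)·(4) = 11/2.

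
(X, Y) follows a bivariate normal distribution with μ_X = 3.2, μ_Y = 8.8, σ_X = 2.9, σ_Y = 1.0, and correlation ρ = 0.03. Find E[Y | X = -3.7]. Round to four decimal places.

E[Y | X=x] = μ_Y + ρ(σ_Y/σ_X)(x − μ_X) for jointly normal variables.
E[Y | X=-3.7] = 8.8 + (0.03)·(1.0/2.9)·(-3.7 − (3.2)) = 8.8 + (0.010345)·(-6.9) = 8.7286.

8.7286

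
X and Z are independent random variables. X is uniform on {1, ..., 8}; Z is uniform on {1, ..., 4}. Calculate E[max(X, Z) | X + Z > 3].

149/29

P(X + Z > 3) = 29/32.
Summing max(X,Z)·P(x,y) over outcomes with X + Z > 3 gives 149/32.
E[max(X, Z) | X + Z > 3] = (149/32) / (29/32) = 149/29.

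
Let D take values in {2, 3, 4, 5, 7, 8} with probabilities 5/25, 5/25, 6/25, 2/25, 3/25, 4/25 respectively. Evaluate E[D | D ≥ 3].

51/10

P(D ≥ 3) = 4/5.
Σ over the event: 3·1/5 + 4·6/25 + 5·2/25 + 7·3/25 + 8·4/25 = 102/25.
E[D | D ≥ 3] = (102/25) / (4/5) = 51/10.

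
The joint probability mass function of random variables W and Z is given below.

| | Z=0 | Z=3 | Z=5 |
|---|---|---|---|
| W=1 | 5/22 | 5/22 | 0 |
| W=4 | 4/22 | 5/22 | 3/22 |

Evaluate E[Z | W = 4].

5/2

P(W = 4) = 6/11.
Σ Z·P over the event = 0·(4/22) + 3·(5/22) + 5·(3/22) = 15/11.
E[Z | W = 4] = (15/11) / (6/11) = 5/2.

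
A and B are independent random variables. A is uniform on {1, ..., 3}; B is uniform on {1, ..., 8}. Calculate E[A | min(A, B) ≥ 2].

P(min(A, B) ≥ 2) = 7/12.
Summing A·P(x,y) over outcomes with min(A, B) ≥ 2 gives 35/24.
E[A | min(A, B) ≥ 2] = (35/24) / (7/12) = 5/2.

5/2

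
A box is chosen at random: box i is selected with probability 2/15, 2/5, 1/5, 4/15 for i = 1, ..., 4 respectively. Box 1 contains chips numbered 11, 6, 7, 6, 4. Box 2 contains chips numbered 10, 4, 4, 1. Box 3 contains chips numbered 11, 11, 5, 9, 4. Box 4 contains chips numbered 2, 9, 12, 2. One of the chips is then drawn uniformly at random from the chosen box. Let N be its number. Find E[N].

911/150

E[N | box 1] = (11+6+7+6+4)/5 = 34/5.
E[N | box 2] = (10+4+4+1)/4 = 19/4.
E[N | box 3] = (11+11+5+9+4)/5 = 8.
E[N | box 4] = (2+9+12+2)/4 = 25/4.
E[N] = (2/15)·(34/5) + (2/5)·(19/4) + (1/5)·(8) + (4/15)·(25/4) = 911/150.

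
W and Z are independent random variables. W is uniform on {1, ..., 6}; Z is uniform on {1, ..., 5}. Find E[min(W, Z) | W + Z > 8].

25/6

Outcomes with W + Z > 8: (4,5), (5,4), (5,5), (6,3), (6,4), (6,5), each with probability 1/30.
E[min(W, Z) | W + Z > 8] = (4 + 4 + 5 + 3 + 4 + 5) / 6 = 25/6.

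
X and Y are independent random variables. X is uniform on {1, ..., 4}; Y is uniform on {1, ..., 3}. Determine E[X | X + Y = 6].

7/2

P(X + Y = 6) = 1/6.
Summing X·P(x,y) over outcomes with X + Y = 6 gives 7/12.
E[X | X + Y = 6] = (7/12) / (1/6) = 7/2.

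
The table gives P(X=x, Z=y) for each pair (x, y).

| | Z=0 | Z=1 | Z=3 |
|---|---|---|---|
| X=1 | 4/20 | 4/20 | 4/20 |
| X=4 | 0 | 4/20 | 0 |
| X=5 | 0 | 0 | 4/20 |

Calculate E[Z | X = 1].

P(X = 1) = 3/5.
Σ Z·P over the event = 0·(4/20) + 1·(4/20) + 3·(4/20) = 4/5.
E[Z | X = 1] = (4/5) / (3/5) = 4/3.

4/3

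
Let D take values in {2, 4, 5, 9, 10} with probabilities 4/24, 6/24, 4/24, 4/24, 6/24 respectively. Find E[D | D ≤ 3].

2

P(D ≤ 3) = 1/6.
Σ over the event: 2·1/6 = 1/3.
E[D | D ≤ 3] = (1/3) / (1/6) = 2.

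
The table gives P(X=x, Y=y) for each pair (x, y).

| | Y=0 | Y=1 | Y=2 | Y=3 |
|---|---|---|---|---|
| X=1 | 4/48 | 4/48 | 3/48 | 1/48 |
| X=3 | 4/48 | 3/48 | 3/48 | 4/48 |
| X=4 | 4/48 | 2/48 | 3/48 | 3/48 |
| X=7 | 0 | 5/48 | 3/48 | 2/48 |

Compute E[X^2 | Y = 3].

183/10

P(Y = 3) = 5/24.
Σ X^2·P over the event = 1·(1/48) + 9·(4/48) + 16·(3/48) + 49·(2/48) = 61/16.
E[X^2 | Y = 3] = (61/16) / (5/24) = 183/10.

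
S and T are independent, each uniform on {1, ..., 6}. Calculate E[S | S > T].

P(S > T) = 5/12.
Summing S·P(x,y) over outcomes with S > T gives 35/18.
E[S | S > T] = (35/18) / (5/12) = 14/3.

14/3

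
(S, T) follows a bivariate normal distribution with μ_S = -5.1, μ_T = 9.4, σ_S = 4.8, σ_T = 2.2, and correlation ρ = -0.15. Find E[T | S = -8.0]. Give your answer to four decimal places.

For a bivariate normal, E[T | S=x] = μ_T + ρ·(σ_T/σ_S)·(x − μ_S).
E[T | S=-8.0] = 9.4 + (-0.15)·(2.2/4.8)·(-8.0 − (-5.1)) = 9.4 + (-0.06875)·(-2.9) = 9.5994.

9.5994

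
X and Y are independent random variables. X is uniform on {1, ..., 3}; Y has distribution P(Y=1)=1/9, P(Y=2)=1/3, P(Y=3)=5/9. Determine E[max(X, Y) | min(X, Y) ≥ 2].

45/16

P(min(X, Y) ≥ 2) = 16/27.
Summing max(X,Y)·P(x,y) over outcomes with min(X, Y) ≥ 2 gives 5/3.
E[max(X, Y) | min(X, Y) ≥ 2] = (5/3) / (16/27) = 45/16.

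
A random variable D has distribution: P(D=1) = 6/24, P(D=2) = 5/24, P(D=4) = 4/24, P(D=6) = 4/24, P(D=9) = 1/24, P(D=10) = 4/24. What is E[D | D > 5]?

P(D > 5) = 3/8.
Σ over the event: 6·1/6 + 9·1/24 + 10·1/6 = 73/24.
E[D | D > 5] = (73/24) / (3/8) = 73/9.

73/9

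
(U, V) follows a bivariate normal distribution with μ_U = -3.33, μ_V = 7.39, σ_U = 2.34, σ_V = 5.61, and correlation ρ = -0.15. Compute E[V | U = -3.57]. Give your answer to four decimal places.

7.4763

For a bivariate normal, E[V | U=x] = μ_V + ρ·(σ_V/σ_U)·(x − μ_U).
E[V | U=-3.57] = 7.39 + (-0.15)·(5.61/2.34)·(-3.57 − (-3.33)) = 7.39 + (-0.35962)·(-0.24) = 7.4763.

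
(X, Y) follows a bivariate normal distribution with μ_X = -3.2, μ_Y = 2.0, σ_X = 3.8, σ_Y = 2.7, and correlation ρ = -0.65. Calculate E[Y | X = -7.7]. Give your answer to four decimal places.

The regression of Y on X has slope ρ·σ_Y/σ_X and passes through (μ_X, μ_Y).
E[Y | X=-7.7] = 2.0 + (-0.65)·(2.7/3.8)·(-7.7 − (-3.2)) = 2.0 + (-0.46184)·(-4.5) = 4.0783.

4.0783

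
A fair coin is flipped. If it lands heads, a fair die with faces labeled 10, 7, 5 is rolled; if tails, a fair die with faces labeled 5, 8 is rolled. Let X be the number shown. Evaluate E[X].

83/12

E[X | heads] = (10+7+5)/3 = 22/3.
E[X | tails] = (5+8)/2 = 13/2.
By the law of total expectation,
E[X] = (1/2)·(22/3) + (1/2)·(13/2) = 83/12.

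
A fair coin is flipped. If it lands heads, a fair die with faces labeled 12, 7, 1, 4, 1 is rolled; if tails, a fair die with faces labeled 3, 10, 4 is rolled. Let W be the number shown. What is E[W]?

16/3

E[W | heads] = (12+7+1+4+1)/5 = 5.
E[W | tails] = (3+10+4)/3 = 17/3.
E[W] = (1/2)·(5) + (1/2)·(17/3) = 16/3.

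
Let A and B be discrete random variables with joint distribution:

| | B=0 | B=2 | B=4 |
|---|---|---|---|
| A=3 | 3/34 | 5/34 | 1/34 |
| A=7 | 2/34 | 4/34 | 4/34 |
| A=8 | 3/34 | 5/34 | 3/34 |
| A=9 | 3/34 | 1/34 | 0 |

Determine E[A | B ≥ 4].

55/8

P(B ≥ 4) = 4/17.
Σ A·P over the event = 3·(1/34) + 7·(4/34) + 8·(3/34) = 55/34.
E[A | B ≥ 4] = (55/34) / (4/17) = 55/8.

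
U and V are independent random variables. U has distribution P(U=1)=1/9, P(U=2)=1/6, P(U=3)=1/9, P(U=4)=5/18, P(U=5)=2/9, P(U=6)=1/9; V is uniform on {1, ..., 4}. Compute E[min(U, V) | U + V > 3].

P(U + V > 3) = 65/72.
Summing min(U,V)·P(x,y) over outcomes with U + V > 3 gives 25/12.
E[min(U, V) | U + V > 3] = (25/12) / (65/72) = 30/13.

30/13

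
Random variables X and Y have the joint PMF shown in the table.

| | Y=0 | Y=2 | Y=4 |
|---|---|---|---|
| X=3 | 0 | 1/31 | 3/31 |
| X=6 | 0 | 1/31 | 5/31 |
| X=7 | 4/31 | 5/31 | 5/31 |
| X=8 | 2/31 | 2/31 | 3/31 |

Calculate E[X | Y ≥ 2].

158/25

P(Y ≥ 2) = 25/31.
Σ X·P over the event = 3·(1/31) + 3·(3/31) + 6·(1/31) + 6·(5/31) + 7·(5/31) + 7·(5/31) + 8·(2/31) + 8·(3/31) = 158/31.
E[X | Y ≥ 2] = (158/31) / (25/31) = 158/25.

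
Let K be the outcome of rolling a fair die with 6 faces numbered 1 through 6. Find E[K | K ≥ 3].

9/2

Given K ≥ 3, K is equally likely to be any of {3, 4, 5, 6}.
E[K | K ≥ 3] = (3 + 4 + 5 + 6) / 4 = 9/2.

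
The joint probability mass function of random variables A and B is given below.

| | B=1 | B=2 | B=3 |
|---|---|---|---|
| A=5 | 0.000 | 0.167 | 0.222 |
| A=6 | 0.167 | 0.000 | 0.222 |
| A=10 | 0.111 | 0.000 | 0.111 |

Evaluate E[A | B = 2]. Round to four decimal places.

5.0000

P(B = 2) = 0.167.
Σ A·P over the event = 5·(0.167) = 0.835.
E[A | B = 2] = (0.835) / (0.167) = 5.0000.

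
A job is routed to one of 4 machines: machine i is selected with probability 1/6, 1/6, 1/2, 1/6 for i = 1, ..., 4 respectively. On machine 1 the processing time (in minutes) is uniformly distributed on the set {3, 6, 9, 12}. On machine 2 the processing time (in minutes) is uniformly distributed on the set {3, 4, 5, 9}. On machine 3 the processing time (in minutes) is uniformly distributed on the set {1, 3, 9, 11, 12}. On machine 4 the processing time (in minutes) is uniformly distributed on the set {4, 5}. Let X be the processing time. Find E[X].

E[X | machine 1] = (3+6+9+12)/4 = 15/2.
E[X | machine 2] = (3+4+5+9)/4 = 21/4.
E[X | machine 3] = (1+3+9+11+12)/5 = 36/5.
E[X | machine 4] = (4+5)/2 = 9/2.
By the law of total expectation,
E[X] = (1/6)·(15/2) + (1/6)·(21/4) + (1/2)·(36/5) + (1/6)·(9/2) = 259/40.

259/40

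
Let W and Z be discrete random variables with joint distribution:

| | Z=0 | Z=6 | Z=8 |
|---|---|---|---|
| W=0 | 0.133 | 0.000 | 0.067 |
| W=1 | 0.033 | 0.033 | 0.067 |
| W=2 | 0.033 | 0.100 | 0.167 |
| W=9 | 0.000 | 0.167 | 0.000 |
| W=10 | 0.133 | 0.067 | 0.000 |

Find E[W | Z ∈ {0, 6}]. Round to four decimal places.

P(Z ∈ {0, 6}) = 0.699.
Summing W·P(W=x,Z=y) over the conditioning event gives 3.835.
E[W | Z ∈ {0, 6}] = (3.835) / (0.699) = 5.4864.

5.4864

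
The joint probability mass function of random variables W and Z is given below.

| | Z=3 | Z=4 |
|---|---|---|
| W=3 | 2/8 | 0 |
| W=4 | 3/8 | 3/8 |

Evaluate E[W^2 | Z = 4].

16

P(Z = 4) = 3/8.
Summing W^2·P(W=x,Z=y) over the conditioning event gives 6.
E[W^2 | Z = 4] = (6) / (3/8) = 16.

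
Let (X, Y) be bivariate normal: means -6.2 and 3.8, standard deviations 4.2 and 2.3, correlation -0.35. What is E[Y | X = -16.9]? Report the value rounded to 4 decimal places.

5.8508

For a bivariate normal, E[Y | X=x] = μ_Y + ρ·(σ_Y/σ_X)·(x − μ_X).
E[Y | X=-16.9] = 3.8 + (-0.35)·(2.3/4.2)·(-16.9 − (-6.2)) = 3.8 + (-0.191667)·(-10.7) = 5.8508.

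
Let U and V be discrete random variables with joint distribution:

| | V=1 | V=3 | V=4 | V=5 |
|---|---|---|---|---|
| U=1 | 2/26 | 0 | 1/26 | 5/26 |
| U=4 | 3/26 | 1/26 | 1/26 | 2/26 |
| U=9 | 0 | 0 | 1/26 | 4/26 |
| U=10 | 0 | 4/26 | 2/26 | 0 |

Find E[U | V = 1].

P(V = 1) = 5/26.
Σ U·P over the event = 1·(2/26) + 4·(3/26) = 7/13.
E[U | V = 1] = (7/13) / (5/26) = 14/5.

14/5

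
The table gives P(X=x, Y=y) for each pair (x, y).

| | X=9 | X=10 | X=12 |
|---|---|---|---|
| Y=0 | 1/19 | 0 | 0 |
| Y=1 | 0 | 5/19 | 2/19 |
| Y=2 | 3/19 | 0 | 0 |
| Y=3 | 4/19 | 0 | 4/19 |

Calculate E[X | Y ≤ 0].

9

P(Y ≤ 0) = 1/19.
Summing X·P(X=x,Y=y) over the conditioning event gives 9/19.
E[X | Y ≤ 0] = (9/19) / (1/19) = 9.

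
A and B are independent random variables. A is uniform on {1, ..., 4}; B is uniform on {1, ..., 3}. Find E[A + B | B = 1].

7/2

Outcomes with B = 1: (1,1), (2,1), (3,1), (4,1), each with probability 1/12.
E[A + B | B = 1] = (2 + 3 + 4 + 5) / 4 = 7/2.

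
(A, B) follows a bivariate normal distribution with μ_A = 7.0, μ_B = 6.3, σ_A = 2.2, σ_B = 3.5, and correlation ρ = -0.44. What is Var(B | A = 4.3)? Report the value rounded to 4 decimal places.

9.8784

For a bivariate normal, Var(B | A=x) = σ_B²(1 − ρ²).
Var(B | A=4.3) = (3.5)²·(1 − (-0.44)²) = 12.25·0.8064 = 9.8784.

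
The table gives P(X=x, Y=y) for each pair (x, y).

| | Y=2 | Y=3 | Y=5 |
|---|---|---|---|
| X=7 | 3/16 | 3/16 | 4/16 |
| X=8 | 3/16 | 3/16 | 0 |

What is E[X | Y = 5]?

7

P(Y = 5) = 1/4.
Summing X·P(X=x,Y=y) over the conditioning event gives 7/4.
E[X | Y = 5] = (7/4) / (1/4) = 7.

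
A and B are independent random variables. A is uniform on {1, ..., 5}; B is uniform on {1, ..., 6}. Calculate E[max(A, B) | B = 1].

3

P(B = 1) = 1/6.
Summing max(A,B)·P(x,y) over outcomes with B = 1 gives 1/2.
E[max(A, B) | B = 1] = (1/2) / (1/6) = 3.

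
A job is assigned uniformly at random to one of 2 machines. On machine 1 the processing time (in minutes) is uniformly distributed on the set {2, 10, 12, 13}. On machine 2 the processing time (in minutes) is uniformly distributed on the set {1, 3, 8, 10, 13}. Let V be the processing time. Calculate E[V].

65/8

E[V | machine 1] = (2+10+12+13)/4 = 37/4.
E[V | machine 2] = (1+3+8+10+13)/5 = 7.
By the law of total expectation,
E[V] = (1/2)·(37/4) + (1/2)·(7) = 65/8.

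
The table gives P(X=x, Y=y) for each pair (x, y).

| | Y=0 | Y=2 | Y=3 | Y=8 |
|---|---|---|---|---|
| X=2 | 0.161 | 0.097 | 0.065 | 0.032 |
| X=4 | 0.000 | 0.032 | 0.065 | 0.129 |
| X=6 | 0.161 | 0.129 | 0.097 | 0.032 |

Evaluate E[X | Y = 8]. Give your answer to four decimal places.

P(Y = 8) = 0.193.
Σ X·P over the event = 2·(0.032) + 4·(0.129) + 6·(0.032) = 0.772.
E[X | Y = 8] = (0.772) / (0.193) = 4.0000.

4.0000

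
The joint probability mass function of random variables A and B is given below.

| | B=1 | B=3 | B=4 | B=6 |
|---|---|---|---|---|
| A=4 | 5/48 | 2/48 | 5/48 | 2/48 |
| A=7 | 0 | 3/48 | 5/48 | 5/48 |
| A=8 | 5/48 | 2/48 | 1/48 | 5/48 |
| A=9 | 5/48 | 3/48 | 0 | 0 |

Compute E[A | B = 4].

63/11

P(B = 4) = 11/48.
Σ A·P over the event = 4·(5/48) + 7·(5/48) + 8·(1/48) = 21/16.
E[A | B = 4] = (21/16) / (11/48) = 63/11.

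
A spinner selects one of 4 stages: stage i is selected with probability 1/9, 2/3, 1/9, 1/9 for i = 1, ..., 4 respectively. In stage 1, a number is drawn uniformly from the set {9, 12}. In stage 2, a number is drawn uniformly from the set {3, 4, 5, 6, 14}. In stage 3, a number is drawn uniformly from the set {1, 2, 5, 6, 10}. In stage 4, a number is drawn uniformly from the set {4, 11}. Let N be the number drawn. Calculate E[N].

E[N | stage 1] = (9+12)/2 = 21/2.
E[N | stage 2] = (3+4+5+6+14)/5 = 32/5.
E[N | stage 3] = (1+2+5+6+10)/5 = 24/5.
E[N | stage 4] = (4+11)/2 = 15/2.
E[N] = (1/9)·(21/2) + (2/3)·(32/5) + (1/9)·(24/5) + (1/9)·(15/2) = 34/5.

34/5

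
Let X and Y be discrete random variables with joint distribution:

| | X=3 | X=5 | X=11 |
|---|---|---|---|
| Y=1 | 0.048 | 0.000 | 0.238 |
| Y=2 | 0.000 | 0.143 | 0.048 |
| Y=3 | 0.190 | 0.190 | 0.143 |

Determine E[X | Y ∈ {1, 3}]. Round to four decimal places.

P(Y ∈ {1, 3}) = 0.809.
Summing X·P(X=x,Y=y) over the conditioning event gives 5.855.
E[X | Y ∈ {1, 3}] = (5.855) / (0.809) = 7.2373.

7.2373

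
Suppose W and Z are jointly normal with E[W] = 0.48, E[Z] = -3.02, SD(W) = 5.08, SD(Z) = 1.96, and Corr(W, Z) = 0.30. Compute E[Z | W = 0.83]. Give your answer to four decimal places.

The regression of Z on W has slope ρ·σ_Z/σ_W and passes through (μ_W, μ_Z).
E[Z | W=0.83] = -3.02 + (0.30)·(1.96/5.08)·(0.83 − (0.48)) = -3.02 + (0.11575)·(0.35) = -2.9795.

-2.9795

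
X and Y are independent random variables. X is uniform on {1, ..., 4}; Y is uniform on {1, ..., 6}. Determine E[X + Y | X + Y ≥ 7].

8

Outcomes with X + Y ≥ 7: (1,6), (2,5), (2,6), (3,4), (3,5), (3,6), (4,3), (4,4), (4,5), (4,6), each with probability 1/24.
E[X + Y | X + Y ≥ 7] = (7 + 7 + 8 + 7 + 8 + 9 + 7 + 8 + 9 + 10) / 10 = 8.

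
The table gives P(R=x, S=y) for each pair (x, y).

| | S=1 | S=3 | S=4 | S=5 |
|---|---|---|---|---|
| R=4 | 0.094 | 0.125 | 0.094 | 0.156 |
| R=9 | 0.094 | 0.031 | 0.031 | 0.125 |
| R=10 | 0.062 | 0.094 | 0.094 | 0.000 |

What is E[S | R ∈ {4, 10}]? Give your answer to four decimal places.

P(R ∈ {4, 10}) = 0.719.
Σ S·P over the event = 1·(0.094) + 3·(0.125) + 4·(0.094) + 5·(0.156) + 1·(0.062) + 3·(0.094) + 4·(0.094) = 2.345.
E[S | R ∈ {4, 10}] = (2.345) / (0.719) = 3.2615.

3.2615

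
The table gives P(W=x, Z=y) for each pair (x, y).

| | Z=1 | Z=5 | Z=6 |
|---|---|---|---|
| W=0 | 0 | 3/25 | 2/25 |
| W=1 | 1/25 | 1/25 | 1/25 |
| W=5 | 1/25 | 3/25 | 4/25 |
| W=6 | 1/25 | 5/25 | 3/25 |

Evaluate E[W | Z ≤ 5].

58/15

P(Z ≤ 5) = 3/5.
Σ W·P over the event = 0·(3/25) + 1·(1/25) + 1·(1/25) + 5·(1/25) + 5·(3/25) + 6·(1/25) + 6·(5/25) = 58/25.
E[W | Z ≤ 5] = (58/25) / (3/5) = 58/15.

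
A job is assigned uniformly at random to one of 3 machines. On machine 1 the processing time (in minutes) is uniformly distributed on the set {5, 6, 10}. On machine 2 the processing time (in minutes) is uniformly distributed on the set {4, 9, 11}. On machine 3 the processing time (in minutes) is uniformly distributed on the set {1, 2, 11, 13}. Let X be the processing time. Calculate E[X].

E[X | machine 1] = (5+6+10)/3 = 7.
E[X | machine 2] = (4+9+11)/3 = 8.
E[X | machine 3] = (1+2+11+13)/4 = 27/4.
By the law of total expectation,
E[X] = (1/3)·(7) + (1/3)·(8) + (1/3)·(27/4) = 29/4.

29/4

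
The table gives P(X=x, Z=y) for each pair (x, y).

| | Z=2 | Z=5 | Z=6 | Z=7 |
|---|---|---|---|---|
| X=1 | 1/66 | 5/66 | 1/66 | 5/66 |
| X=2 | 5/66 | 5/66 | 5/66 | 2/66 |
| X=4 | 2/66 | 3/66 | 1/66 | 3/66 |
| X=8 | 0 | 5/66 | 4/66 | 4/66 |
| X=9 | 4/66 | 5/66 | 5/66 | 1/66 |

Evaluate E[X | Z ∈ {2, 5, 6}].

259/51

P(Z ∈ {2, 5, 6}) = 17/22.
Summing X·P(X=x,Z=y) over the conditioning event gives 259/66.
E[X | Z ∈ {2, 5, 6}] = (259/66) / (17/22) = 259/51.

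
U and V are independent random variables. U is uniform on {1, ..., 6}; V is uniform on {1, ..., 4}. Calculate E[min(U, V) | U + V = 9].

7/2

Outcomes with U + V = 9: (5,4), (6,3), each with probability 1/24.
E[min(U, V) | U + V = 9] = (4 + 3) / 2 = 7/2.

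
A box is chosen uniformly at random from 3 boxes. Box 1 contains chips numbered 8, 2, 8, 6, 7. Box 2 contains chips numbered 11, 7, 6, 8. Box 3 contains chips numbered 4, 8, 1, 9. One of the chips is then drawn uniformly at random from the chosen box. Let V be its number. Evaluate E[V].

197/30

E[V | box 1] = (8+2+8+6+7)/5 = 31/5.
E[V | box 2] = (11+7+6+8)/4 = 8.
E[V | box 3] = (4+8+1+9)/4 = 11/2.
E[V] = (1/3)·(31/5) + (1/3)·(8) + (1/3)·(11/2) = 197/30.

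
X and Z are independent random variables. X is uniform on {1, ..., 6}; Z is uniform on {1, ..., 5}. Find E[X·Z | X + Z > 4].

25/2

P(X + Z > 4) = 4/5.
Summing XZ·P(x,y) over outcomes with X + Z > 4 gives 10.
E[X·Z | X + Z > 4] = (10) / (4/5) = 25/2.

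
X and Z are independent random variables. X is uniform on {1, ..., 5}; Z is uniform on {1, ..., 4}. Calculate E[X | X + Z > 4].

25/7

P(X + Z > 4) = 7/10.
Summing X·P(x,y) over outcomes with X + Z > 4 gives 5/2.
E[X | X + Z > 4] = (5/2) / (7/10) = 25/7.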